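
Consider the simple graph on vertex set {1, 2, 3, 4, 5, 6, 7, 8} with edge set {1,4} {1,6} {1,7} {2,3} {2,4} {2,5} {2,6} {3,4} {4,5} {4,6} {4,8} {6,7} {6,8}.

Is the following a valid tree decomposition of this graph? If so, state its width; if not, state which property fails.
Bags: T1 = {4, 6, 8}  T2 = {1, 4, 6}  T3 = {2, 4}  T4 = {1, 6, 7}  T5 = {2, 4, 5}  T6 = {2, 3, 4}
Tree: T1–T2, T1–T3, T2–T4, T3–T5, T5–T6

No — edge (6,2) lies in no bag.

A tree decomposition must satisfy three properties: every vertex lies in some bag; for every edge, both endpoints lie together in some bag; and for every vertex, the bags containing it form a connected subtree. Here edge (6,2) lies in no bag, so the decomposition is invalid.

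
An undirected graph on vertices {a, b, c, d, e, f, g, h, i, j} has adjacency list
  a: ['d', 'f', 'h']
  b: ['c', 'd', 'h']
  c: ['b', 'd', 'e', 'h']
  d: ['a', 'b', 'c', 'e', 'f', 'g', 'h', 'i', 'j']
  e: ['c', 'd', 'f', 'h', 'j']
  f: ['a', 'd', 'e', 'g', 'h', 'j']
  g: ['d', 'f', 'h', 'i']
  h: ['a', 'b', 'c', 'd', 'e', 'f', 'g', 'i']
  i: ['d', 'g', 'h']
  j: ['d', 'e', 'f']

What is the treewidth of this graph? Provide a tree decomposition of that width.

Every bag has size at most 4, so the width is 4 − 1 = 3 and tw(G) ≤ 3. Conversely, {d, e, f, j} is a clique of size 4, and the vertices of any clique must share a bag in every tree decomposition; so some bag has ≥ 4 vertices and tw(G) ≥ 3. The upper and lower bounds meet at 3, so that is the treewidth.

Treewidth 3.
One such decomposition:
Bags: B1 = {c, d, e, h}  B2 = {d, e, f, h}  B3 = {a, d, f, h}  B4 = {b, c, d, h}  B5 = {d, f, g, h}  B6 = {d, e, f, j}  B7 = {d, g, h, i}
Tree: B1–B2, B2–B3, B1–B4, B2–B5, B2–B6, B5–B7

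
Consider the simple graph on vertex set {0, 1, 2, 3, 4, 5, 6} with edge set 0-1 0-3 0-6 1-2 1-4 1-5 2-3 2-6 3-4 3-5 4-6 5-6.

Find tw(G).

A width-3 tree decomposition is:
Bags: B1 = {1, 3, 5, 6}  B2 = {1, 3, 4, 6}  B3 = {0, 1, 3, 6}  B4 = {1, 2, 3, 6}
Tree: B1–B2, B2–B3, B3–B4
The largest bag has 4 vertices, giving width 3; this decomposition certifies tw(G) ≤ 3. For the lower bound: the 4 vertex sets {1,5}, {4,6}, {3}, {0} are disjoint, each induces a connected subgraph, and every pair is joined by at least one edge of G. Contracting each set to a single vertex therefore yields K_{4} as a minor, and since treewidth is minor-monotone, tw(G) ≥ tw(K_{4}) = 3. Combining the bounds, tw(G) = 3.

3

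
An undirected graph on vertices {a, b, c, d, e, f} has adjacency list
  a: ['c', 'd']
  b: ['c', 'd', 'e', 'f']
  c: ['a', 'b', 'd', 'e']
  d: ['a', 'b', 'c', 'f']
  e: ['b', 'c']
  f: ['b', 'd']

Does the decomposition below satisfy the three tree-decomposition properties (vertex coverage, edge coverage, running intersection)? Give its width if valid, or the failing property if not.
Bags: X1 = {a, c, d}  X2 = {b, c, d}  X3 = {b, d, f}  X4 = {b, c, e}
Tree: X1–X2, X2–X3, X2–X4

Every vertex of G appears in some bag (union = {a, b, c, d, e, f}); every edge is covered by a bag; and for each vertex v the set of bags containing v is connected in the bag tree. The decomposition is therefore valid. The largest bag has 3 vertices, so the width is 2.

Yes; width 2.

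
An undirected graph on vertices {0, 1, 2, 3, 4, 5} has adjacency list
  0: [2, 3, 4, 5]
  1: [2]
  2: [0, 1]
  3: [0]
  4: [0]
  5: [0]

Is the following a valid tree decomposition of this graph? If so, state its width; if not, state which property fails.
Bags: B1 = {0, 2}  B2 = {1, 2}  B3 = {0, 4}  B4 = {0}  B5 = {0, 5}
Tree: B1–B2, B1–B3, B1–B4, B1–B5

No — vertex 3 appears in no bag.

A tree decomposition must satisfy three properties: every vertex lies in some bag; for every edge, both endpoints lie together in some bag; and for every vertex, the bags containing it form a connected subtree. Here vertex 3 appears in no bag, so the decomposition is invalid.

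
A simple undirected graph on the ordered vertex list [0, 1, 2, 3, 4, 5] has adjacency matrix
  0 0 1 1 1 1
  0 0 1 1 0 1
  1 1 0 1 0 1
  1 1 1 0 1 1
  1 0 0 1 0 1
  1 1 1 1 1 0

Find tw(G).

3

A width-3 tree decomposition is:
Bags: B1 = {0, 2, 3, 5}  B2 = {0, 3, 4, 5}  B3 = {1, 2, 3, 5}
Tree: B1–B2, B1–B3
Each bag holds 4 vertices, so the decomposition has width 3, which upper-bounds the treewidth. On the other hand G contains the 4-clique {0, 2, 3, 5}. A clique must lie in a single bag of any decomposition, so no decomposition can have width below 3. Therefore the treewidth is 3.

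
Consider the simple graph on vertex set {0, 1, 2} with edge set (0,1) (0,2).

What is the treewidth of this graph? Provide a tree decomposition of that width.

Every bag has size at most 2, so the width is 2 − 1 = 1 and tw(G) ≤ 1. Since G has at least one edge (e.g. 1–0), it is not an edgeless graph, so tw(G) ≥ 1. Combining the bounds, tw(G) = 1.

Treewidth 1.
One optimal decomposition is:
Bags: B1 = {0, 1}  B2 = {0, 2}
Tree: B1–B2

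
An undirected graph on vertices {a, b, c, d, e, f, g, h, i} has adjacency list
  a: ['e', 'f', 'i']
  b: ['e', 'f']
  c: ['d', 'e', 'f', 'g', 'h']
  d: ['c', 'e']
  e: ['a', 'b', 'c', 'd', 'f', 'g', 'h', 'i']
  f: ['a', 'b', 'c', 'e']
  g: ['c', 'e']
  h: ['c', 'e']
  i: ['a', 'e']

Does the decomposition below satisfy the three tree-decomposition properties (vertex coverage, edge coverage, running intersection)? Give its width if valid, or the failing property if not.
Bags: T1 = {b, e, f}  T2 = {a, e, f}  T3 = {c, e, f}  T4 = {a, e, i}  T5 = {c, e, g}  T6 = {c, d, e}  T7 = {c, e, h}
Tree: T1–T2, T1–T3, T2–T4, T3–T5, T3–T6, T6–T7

Every vertex of G appears in some bag (union = {a, b, c, d, e, f, g, h, i}); every edge is covered by a bag; and for each vertex v the set of bags containing v is connected in the bag tree. The decomposition is therefore valid. The largest bag has 3 vertices, so the width is 2.

Yes; width 2.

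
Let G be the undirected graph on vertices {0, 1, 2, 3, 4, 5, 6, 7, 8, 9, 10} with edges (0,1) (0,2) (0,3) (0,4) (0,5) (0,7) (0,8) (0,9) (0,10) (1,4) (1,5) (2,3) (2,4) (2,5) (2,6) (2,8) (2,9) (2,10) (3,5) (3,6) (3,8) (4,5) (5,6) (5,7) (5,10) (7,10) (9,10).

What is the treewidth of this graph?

3

A width-3 tree decomposition is:
Bags: B1 = {0, 2, 5, 10}  B2 = {0, 2, 4, 5}  B3 = {0, 5, 7, 10}  B4 = {0, 2, 3, 5}  B5 = {0, 1, 4, 5}  B6 = {2, 3, 5, 6}  B7 = {0, 2, 9, 10}  B8 = {0, 2, 3, 8}
Tree: B1–B2, B1–B3, B1–B4, B2–B5, B4–B6, B1–B7, B4–B8
The largest bag has 4 vertices, giving width 3; this decomposition certifies tw(G) ≤ 3. On the other hand G contains the 4-clique {0, 1, 4, 5}. A clique must lie in a single bag of any decomposition, so no decomposition can have width below 3. Therefore the treewidth is 3.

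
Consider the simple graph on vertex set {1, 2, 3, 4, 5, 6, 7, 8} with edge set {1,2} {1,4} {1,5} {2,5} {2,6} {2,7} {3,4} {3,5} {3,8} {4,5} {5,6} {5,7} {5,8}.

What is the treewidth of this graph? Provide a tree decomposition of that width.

Treewidth 2.
One such decomposition:
Bags: B1 = {2, 5, 7}  B2 = {1, 2, 5}  B3 = {1, 4, 5}  B4 = {3, 4, 5}  B5 = {2, 5, 6}  B6 = {3, 5, 8}
Tree: B1–B2, B2–B3, B3–B4, B1–B5, B4–B6

Each bag holds 3 vertices, so the decomposition has width 2, which upper-bounds the treewidth. For the lower bound, the 3 vertices {3, 5, 8} are pairwise adjacent, and any tree decomposition puts a clique entirely inside one bag — forcing width ≥ 2. Therefore the treewidth is 2.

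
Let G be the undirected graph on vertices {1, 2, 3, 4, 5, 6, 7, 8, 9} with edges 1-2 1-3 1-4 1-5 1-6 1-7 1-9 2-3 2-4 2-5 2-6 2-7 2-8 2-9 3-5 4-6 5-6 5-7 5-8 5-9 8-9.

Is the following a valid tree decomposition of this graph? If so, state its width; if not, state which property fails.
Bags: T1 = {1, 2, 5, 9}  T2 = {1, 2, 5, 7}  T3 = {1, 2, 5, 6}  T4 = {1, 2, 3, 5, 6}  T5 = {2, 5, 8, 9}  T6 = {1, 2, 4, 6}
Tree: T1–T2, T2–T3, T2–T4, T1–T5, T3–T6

No — bags containing vertex 6 are not connected in the tree.

A tree decomposition must satisfy three properties: every vertex lies in some bag; for every edge, both endpoints lie together in some bag; and for every vertex, the bags containing it form a connected subtree. Here bags containing vertex 6 are not connected in the tree, so the decomposition is invalid.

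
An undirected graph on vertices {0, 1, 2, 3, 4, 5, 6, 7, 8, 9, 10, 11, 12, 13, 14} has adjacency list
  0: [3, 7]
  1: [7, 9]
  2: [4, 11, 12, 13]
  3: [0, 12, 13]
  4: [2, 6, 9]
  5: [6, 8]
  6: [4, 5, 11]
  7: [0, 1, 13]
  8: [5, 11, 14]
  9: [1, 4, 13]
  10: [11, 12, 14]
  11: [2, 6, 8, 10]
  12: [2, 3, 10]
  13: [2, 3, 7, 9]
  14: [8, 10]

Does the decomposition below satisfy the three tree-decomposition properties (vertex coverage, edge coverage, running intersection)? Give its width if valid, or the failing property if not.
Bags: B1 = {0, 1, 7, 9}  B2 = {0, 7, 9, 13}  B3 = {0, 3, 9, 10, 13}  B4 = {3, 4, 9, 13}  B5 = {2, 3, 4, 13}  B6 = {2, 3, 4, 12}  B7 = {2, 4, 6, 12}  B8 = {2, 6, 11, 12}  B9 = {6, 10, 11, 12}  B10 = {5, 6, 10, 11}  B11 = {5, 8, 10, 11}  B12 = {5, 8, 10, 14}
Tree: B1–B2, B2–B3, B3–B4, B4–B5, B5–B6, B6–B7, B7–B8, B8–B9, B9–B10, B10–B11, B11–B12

No — bags containing vertex 10 are not connected in the tree.

A tree decomposition must satisfy three properties: every vertex lies in some bag; for every edge, both endpoints lie together in some bag; and for every vertex, the bags containing it form a connected subtree. Here bags containing vertex 10 are not connected in the tree, so the decomposition is invalid.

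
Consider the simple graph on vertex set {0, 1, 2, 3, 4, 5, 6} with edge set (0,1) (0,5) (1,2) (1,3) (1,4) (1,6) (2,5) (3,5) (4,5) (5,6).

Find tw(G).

A width-2 tree decomposition is:
Bags: B1 = {1, 5, 6}  B2 = {1, 4, 5}  B3 = {1, 2, 5}  B4 = {0, 1, 5}  B5 = {1, 3, 5}
Tree: B1–B2, B2–B3, B3–B4, B4–B5
Each bag holds 3 vertices, so the decomposition has width 2, which upper-bounds the treewidth. The edges 1–6–5–4–1 form a cycle, so G is not a tree and its treewidth is at least 2. Therefore the treewidth is 2.

2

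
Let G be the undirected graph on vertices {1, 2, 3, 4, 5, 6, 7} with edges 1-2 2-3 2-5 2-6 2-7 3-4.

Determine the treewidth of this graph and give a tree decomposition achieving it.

The largest bag has 2 vertices, giving width 1; this decomposition certifies tw(G) ≤ 1. G has an edge, so its treewidth is at least 1. Combining the bounds, tw(G) = 1.

Treewidth 1.
One optimal decomposition is:
Bags: B1 = {3, 4}  B2 = {2, 3}  B3 = {2, 5}  B4 = {2, 6}  B5 = {1, 2}  B6 = {2, 7}
Tree: B1–B2, B2–B3, B2–B4, B3–B5, B3–B6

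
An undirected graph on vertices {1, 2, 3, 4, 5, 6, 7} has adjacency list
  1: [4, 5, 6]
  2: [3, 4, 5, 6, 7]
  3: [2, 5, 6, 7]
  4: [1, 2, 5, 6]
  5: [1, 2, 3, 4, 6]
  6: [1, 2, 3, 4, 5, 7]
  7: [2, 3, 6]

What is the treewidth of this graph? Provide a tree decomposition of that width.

Each bag holds 4 vertices, so the decomposition has width 3, which upper-bounds the treewidth. On the other hand G contains the 4-clique {1, 4, 5, 6}. A clique must lie in a single bag of any decomposition, so no decomposition can have width below 3. The upper and lower bounds meet at 3, so that is the treewidth.

Treewidth 3.
One such decomposition:
Bags: B1 = {2, 3, 5, 6}  B2 = {2, 4, 5, 6}  B3 = {2, 3, 6, 7}  B4 = {1, 4, 5, 6}
Tree: B1–B2, B1–B3, B2–B4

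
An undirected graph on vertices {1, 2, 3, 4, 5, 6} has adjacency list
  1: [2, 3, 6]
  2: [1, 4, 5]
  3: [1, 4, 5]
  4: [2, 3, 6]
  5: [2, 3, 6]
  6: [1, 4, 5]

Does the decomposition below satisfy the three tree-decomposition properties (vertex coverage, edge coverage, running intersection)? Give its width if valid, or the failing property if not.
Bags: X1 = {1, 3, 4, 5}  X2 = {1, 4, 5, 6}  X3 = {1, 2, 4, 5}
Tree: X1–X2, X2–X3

Yes; width 3.

Vertex coverage: the bags together contain {1, 2, 3, 4, 5, 6}, the full vertex set. Edge coverage: each edge of G has both endpoints in at least one bag. Running intersection: for every vertex, the bags containing it form a connected subtree. All three properties hold, so this is a valid tree decomposition of width max|bag| − 1 = 3, and hence tw(G) ≤ 3.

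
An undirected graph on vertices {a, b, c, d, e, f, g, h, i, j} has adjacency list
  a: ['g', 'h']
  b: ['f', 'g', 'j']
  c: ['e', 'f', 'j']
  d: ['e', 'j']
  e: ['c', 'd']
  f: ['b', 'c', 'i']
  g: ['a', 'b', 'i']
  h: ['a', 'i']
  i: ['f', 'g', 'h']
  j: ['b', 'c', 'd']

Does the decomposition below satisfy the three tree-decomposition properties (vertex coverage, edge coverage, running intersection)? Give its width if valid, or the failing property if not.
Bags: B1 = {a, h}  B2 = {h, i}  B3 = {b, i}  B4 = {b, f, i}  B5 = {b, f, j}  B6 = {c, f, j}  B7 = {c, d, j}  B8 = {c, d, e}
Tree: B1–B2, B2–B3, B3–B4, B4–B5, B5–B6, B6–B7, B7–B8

A tree decomposition must satisfy three properties: every vertex lies in some bag; for every edge, both endpoints lie together in some bag; and for every vertex, the bags containing it form a connected subtree. Here vertex g appears in no bag, so the decomposition is invalid.

No — vertex g appears in no bag.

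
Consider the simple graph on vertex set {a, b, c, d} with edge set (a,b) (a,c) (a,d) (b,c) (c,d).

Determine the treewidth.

A width-2 tree decomposition is:
Bags: B1 = {a, b, c}  B2 = {a, c, d}
Tree: B1–B2
The largest bag has 3 vertices, giving width 2; this decomposition certifies tw(G) ≤ 2. For the lower bound, the 3 vertices {a, c, d} are pairwise adjacent, and any tree decomposition puts a clique entirely inside one bag — forcing width ≥ 2. The upper and lower bounds meet at 2, so that is the treewidth.

2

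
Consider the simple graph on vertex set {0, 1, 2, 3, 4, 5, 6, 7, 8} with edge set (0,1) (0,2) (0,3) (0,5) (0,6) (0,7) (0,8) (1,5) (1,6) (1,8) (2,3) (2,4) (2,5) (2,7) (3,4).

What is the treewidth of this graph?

A width-2 tree decomposition is:
Bags: B1 = {0, 1, 6}  B2 = {0, 1, 8}  B3 = {0, 1, 5}  B4 = {0, 2, 5}  B5 = {0, 2, 3}  B6 = {2, 3, 4}  B7 = {0, 2, 7}
Tree: B1–B2, B1–B3, B3–B4, B4–B5, B5–B6, B5–B7
Every bag has size at most 3, so the width is 3 − 1 = 2 and tw(G) ≤ 2. For the lower bound, the 3 vertices {0, 1, 8} are pairwise adjacent, and any tree decomposition puts a clique entirely inside one bag — forcing width ≥ 2. Therefore the treewidth is 2.

2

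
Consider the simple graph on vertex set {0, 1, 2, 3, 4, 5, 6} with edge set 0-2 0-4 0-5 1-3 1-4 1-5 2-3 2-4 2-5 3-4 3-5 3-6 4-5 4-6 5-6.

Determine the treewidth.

3

A width-3 tree decomposition is:
Bags: B1 = {1, 3, 4, 5}  B2 = {2, 3, 4, 5}  B3 = {3, 4, 5, 6}  B4 = {0, 2, 4, 5}
Tree: B1–B2, B1–B3, B2–B4
Each bag holds 4 vertices, so the decomposition has width 3, which upper-bounds the treewidth. For the lower bound, the 4 vertices {0, 2, 4, 5} are pairwise adjacent, and any tree decomposition puts a clique entirely inside one bag — forcing width ≥ 3. Hence tw(G) = 3 exactly.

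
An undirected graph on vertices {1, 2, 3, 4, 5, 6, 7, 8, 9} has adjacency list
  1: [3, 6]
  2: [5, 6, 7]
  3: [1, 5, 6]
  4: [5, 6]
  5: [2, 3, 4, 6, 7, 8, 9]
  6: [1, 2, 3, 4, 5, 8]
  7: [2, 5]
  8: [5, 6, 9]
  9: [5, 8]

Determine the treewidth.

A width-2 tree decomposition is:
Bags: B1 = {3, 5, 6}  B2 = {5, 6, 8}  B3 = {1, 3, 6}  B4 = {4, 5, 6}  B5 = {5, 8, 9}  B6 = {2, 5, 6}  B7 = {2, 5, 7}
Tree: B1–B2, B1–B3, B2–B4, B2–B5, B1–B6, B6–B7
The largest bag has 3 vertices, giving width 2; this decomposition certifies tw(G) ≤ 2. For the lower bound, the 3 vertices {1, 3, 6} are pairwise adjacent, and any tree decomposition puts a clique entirely inside one bag — forcing width ≥ 2. Combining the bounds, tw(G) = 2.

2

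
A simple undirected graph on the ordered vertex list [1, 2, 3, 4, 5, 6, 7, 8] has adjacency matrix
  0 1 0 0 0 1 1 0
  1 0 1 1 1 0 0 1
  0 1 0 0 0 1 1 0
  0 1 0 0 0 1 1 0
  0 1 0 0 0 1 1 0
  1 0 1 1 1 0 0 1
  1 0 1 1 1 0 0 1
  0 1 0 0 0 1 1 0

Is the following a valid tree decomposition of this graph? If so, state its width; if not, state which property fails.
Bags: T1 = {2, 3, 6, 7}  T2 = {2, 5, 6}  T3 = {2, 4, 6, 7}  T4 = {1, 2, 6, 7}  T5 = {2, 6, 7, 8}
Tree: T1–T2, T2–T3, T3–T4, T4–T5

A tree decomposition must satisfy three properties: every vertex lies in some bag; for every edge, both endpoints lie together in some bag; and for every vertex, the bags containing it form a connected subtree. Here edge (7,5) lies in no bag, so the decomposition is invalid.

No — edge (7,5) lies in no bag.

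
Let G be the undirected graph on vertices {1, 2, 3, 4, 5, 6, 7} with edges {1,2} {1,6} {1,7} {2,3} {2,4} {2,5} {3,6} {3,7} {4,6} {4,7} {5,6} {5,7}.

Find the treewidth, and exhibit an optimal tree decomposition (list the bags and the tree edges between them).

Each bag holds 4 vertices, so the decomposition has width 3, which upper-bounds the treewidth. For the lower bound: the 4 vertex sets {1,2}, {4,7}, {6}, {5} are disjoint, each induces a connected subgraph, and every pair is joined by at least one edge of G. Contracting each set to a single vertex therefore yields K_{4} as a minor, and since treewidth is minor-monotone, tw(G) ≥ tw(K_{4}) = 3. The upper and lower bounds meet at 3, so that is the treewidth.

Treewidth 3.
Bags: B1 = {1, 2, 6, 7}  B2 = {2, 4, 6, 7}  B3 = {2, 5, 6, 7}  B4 = {2, 3, 6, 7}
Tree: B1–B2, B2–B3, B3–B4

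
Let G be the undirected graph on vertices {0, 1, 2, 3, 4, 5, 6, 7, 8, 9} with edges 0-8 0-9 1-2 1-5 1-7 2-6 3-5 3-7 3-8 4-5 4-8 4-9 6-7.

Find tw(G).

2

A width-2 tree decomposition is:
Bags: B1 = {0, 4, 9}  B2 = {0, 4, 8}  B3 = {4, 5, 8}  B4 = {3, 5, 8}  B5 = {1, 3, 5}  B6 = {1, 3, 7}  B7 = {1, 2, 7}  B8 = {2, 6, 7}
Tree: B1–B2, B2–B3, B3–B4, B4–B5, B5–B6, B6–B7, B7–B8
Every bag has size at most 3, so the width is 3 − 1 = 2 and tw(G) ≤ 2. Since 9–0–8–4–9 is a cycle in G, G is not acyclic. Forests are exactly the graphs of treewidth ≤ 1, so tw(G) ≥ 2. Combining the bounds, tw(G) = 2.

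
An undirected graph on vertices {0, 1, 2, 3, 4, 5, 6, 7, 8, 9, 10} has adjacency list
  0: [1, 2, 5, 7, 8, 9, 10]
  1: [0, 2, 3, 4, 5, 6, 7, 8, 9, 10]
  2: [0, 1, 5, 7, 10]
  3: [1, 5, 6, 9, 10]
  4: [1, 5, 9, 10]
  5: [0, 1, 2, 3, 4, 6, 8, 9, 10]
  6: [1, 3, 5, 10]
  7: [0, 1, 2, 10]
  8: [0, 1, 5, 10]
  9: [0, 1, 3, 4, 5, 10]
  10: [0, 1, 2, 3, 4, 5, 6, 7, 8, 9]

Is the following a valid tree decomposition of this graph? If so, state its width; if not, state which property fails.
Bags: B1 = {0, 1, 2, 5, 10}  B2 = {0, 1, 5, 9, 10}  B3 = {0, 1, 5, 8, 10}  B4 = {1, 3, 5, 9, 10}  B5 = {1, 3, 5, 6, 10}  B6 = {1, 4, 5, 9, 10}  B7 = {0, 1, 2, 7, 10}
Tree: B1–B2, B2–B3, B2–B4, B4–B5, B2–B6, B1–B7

Yes; width 4.

Vertex coverage: the bags together contain {0, 1, 2, 3, 4, 5, 6, 7, 8, 9, 10}, the full vertex set. Edge coverage: each edge of G has both endpoints in at least one bag. Running intersection: for every vertex, the bags containing it form a connected subtree. All three properties hold, so this is a valid tree decomposition of width max|bag| − 1 = 4, and hence tw(G) ≤ 4.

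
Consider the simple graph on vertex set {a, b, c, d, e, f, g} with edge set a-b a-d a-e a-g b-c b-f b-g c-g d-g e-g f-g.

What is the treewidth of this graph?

2

A width-2 tree decomposition is:
Bags: B1 = {a, e, g}  B2 = {a, b, g}  B3 = {b, f, g}  B4 = {a, d, g}  B5 = {b, c, g}
Tree: B1–B2, B2–B3, B2–B4, B2–B5
Each bag holds 3 vertices, so the decomposition has width 2, which upper-bounds the treewidth. On the other hand G contains the 3-clique {a, d, g}. A clique must lie in a single bag of any decomposition, so no decomposition can have width below 2. Combining the bounds, tw(G) = 2.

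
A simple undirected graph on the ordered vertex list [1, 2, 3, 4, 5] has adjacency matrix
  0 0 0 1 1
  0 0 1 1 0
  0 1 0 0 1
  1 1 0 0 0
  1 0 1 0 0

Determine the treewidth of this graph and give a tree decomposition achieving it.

Treewidth 2.
Bags: B1 = {1, 2, 4}  B2 = {1, 2, 3}  B3 = {1, 3, 5}
Tree: B1–B2, B2–B3

The largest bag has 3 vertices, giving width 2; this decomposition certifies tw(G) ≤ 2. The edges 1–4–2–3–5–1 form a cycle, so G is not a tree and its treewidth is at least 2. Combining the bounds, tw(G) = 2.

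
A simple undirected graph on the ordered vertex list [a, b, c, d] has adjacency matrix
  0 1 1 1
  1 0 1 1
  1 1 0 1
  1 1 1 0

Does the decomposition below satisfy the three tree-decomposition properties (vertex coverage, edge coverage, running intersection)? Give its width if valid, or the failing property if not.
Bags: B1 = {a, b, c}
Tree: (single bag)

A tree decomposition must satisfy three properties: every vertex lies in some bag; for every edge, both endpoints lie together in some bag; and for every vertex, the bags containing it form a connected subtree. Here vertex d appears in no bag, so the decomposition is invalid.

No — vertex d appears in no bag.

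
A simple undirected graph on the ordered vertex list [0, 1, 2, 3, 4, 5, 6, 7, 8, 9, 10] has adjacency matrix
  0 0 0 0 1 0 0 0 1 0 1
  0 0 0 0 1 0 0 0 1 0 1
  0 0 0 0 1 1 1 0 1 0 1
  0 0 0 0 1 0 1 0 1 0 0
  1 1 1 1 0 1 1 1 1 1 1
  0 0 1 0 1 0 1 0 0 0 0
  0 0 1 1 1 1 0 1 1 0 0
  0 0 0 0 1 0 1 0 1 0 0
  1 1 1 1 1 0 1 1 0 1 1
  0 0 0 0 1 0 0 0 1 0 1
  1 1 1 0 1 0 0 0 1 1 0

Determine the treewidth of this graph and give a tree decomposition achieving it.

Treewidth 3.
Bags: B1 = {2, 4, 8, 10}  B2 = {4, 8, 9, 10}  B3 = {2, 4, 6, 8}  B4 = {4, 6, 7, 8}  B5 = {0, 4, 8, 10}  B6 = {3, 4, 6, 8}  B7 = {1, 4, 8, 10}  B8 = {2, 4, 5, 6}
Tree: B1–B2, B1–B3, B3–B4, B2–B5, B3–B6, B1–B7, B3–B8

Every bag has size at most 4, so the width is 4 − 1 = 3 and tw(G) ≤ 3. On the other hand G contains the 4-clique {0, 4, 8, 10}. A clique must lie in a single bag of any decomposition, so no decomposition can have width below 3. Hence tw(G) = 3 exactly.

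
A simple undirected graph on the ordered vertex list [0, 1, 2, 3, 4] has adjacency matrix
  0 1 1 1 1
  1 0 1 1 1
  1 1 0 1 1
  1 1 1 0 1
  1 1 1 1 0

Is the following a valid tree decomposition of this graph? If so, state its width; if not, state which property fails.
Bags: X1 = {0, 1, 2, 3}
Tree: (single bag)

A tree decomposition must satisfy three properties: every vertex lies in some bag; for every edge, both endpoints lie together in some bag; and for every vertex, the bags containing it form a connected subtree. Here vertex 4 appears in no bag, so the decomposition is invalid.

No — vertex 4 appears in no bag.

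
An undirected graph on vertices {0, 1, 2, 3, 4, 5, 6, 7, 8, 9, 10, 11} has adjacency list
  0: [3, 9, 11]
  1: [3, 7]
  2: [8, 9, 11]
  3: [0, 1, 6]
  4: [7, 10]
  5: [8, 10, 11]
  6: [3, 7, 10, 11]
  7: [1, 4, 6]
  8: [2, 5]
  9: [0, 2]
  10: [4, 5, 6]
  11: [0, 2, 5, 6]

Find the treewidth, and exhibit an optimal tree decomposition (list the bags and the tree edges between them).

Each bag holds 4 vertices, so the decomposition has width 3, which upper-bounds the treewidth. For the lower bound: the 4 vertex sets {2,8,9}, {0}, {11}, {3,5,6,10} are disjoint, each induces a connected subgraph, and every pair is joined by at least one edge of G. Contracting each set to a single vertex therefore yields K_{4} as a minor, and since treewidth is minor-monotone, tw(G) ≥ tw(K_{4}) = 3. The upper and lower bounds meet at 3, so that is the treewidth.

Treewidth 3.
One such decomposition:
Bags: B1 = {0, 2, 8, 9}  B2 = {0, 2, 8, 11}  B3 = {0, 5, 8, 11}  B4 = {0, 3, 5, 11}  B5 = {3, 5, 6, 11}  B6 = {3, 5, 6, 10}  B7 = {1, 3, 6, 10}  B8 = {1, 6, 7, 10}  B9 = {1, 4, 7, 10}
Tree: B1–B2, B2–B3, B3–B4, B4–B5, B5–B6, B6–B7, B7–B8, B8–B9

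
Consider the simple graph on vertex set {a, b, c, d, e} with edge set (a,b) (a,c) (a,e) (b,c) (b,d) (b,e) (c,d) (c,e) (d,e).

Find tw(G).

A width-3 tree decomposition is:
Bags: B1 = {b, c, d, e}  B2 = {a, b, c, e}
Tree: B1–B2
Each bag holds 4 vertices, so the decomposition has width 3, which upper-bounds the treewidth. Conversely, {b, c, d, e} is a clique of size 4, and the vertices of any clique must share a bag in every tree decomposition; so some bag has ≥ 4 vertices and tw(G) ≥ 3. Hence tw(G) = 3 exactly.

3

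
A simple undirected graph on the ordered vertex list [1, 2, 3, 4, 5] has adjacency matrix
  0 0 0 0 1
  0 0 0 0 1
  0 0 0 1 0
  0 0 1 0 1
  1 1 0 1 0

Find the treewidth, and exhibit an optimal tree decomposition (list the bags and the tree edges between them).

The largest bag has 2 vertices, giving width 1; this decomposition certifies tw(G) ≤ 1. Any graph with an edge has treewidth ≥ 1, and G has the edge 1–5. The upper and lower bounds meet at 1, so that is the treewidth.

Treewidth 1.
One such decomposition:
Bags: B1 = {1, 5}  B2 = {2, 5}  B3 = {4, 5}  B4 = {3, 4}
Tree: B1–B2, B2–B3, B3–B4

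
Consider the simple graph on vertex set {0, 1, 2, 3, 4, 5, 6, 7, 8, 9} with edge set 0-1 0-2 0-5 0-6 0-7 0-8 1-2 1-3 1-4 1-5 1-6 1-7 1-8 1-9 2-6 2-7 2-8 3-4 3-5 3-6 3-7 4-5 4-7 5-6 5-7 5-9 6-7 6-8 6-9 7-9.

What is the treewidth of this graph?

4

A width-4 tree decomposition is:
Bags: B1 = {1, 3, 5, 6, 7}  B2 = {1, 3, 4, 5, 7}  B3 = {0, 1, 5, 6, 7}  B4 = {1, 5, 6, 7, 9}  B5 = {0, 1, 2, 6, 7}  B6 = {0, 1, 2, 6, 8}
Tree: B1–B2, B1–B3, B1–B4, B3–B5, B5–B6
Every bag has size at most 5, so the width is 5 − 1 = 4 and tw(G) ≤ 4. For the lower bound, the 5 vertices {1, 3, 4, 5, 7} are pairwise adjacent, and any tree decomposition puts a clique entirely inside one bag — forcing width ≥ 4. The upper and lower bounds meet at 4, so that is the treewidth.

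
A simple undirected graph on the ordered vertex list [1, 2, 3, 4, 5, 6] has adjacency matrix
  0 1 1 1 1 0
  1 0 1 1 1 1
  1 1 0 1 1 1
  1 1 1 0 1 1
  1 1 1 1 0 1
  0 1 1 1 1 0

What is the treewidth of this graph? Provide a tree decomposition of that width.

Treewidth 4.
One such decomposition:
Bags: B1 = {2, 3, 4, 5, 6}  B2 = {1, 2, 3, 4, 5}
Tree: B1–B2

Each bag holds 5 vertices, so the decomposition has width 4, which upper-bounds the treewidth. On the other hand G contains the 5-clique {1, 2, 3, 4, 5}. A clique must lie in a single bag of any decomposition, so no decomposition can have width below 4. Hence tw(G) = 4 exactly.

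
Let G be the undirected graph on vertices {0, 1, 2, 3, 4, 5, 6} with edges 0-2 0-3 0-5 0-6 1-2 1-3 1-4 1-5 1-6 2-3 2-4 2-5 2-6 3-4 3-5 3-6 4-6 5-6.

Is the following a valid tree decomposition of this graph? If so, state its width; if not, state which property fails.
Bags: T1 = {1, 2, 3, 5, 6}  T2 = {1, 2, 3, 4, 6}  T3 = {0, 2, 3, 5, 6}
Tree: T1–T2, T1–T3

Yes; width 4.

Every vertex of G appears in some bag (union = {0, 1, 2, 3, 4, 5, 6}); every edge is covered by a bag; and for each vertex v the set of bags containing v is connected in the bag tree. The decomposition is therefore valid. The largest bag has 5 vertices, so the width is 4.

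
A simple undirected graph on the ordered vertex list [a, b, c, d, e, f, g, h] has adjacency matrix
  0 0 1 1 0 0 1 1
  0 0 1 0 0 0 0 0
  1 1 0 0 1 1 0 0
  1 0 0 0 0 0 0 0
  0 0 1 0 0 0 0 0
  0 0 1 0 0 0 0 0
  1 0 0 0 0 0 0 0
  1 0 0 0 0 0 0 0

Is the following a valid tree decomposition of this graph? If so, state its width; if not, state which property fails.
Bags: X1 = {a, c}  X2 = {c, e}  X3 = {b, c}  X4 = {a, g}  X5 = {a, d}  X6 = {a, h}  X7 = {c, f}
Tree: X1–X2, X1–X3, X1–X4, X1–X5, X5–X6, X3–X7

Every vertex of G appears in some bag (union = {a, b, c, d, e, f, g, h}); every edge is covered by a bag; and for each vertex v the set of bags containing v is connected in the bag tree. The decomposition is therefore valid. The largest bag has 2 vertices, so the width is 1.

Yes; width 1.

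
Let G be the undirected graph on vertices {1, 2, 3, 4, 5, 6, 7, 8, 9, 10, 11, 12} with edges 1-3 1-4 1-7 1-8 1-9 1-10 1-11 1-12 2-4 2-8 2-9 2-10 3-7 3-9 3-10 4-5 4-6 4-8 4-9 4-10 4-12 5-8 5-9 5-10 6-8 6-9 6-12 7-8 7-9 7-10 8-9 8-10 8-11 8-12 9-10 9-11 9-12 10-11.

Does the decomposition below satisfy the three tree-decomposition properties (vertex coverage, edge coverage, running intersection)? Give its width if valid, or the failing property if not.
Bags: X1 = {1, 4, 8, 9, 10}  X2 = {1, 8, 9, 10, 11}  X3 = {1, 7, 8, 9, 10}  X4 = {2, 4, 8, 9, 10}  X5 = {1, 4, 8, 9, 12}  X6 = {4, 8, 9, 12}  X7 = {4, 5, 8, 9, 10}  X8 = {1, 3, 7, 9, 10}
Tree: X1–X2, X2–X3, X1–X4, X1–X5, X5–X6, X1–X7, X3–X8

A tree decomposition must satisfy three properties: every vertex lies in some bag; for every edge, both endpoints lie together in some bag; and for every vertex, the bags containing it form a connected subtree. Here vertex 6 appears in no bag, so the decomposition is invalid.

No — vertex 6 appears in no bag.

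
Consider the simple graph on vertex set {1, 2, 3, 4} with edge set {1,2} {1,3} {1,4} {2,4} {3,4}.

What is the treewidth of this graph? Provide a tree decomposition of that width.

Treewidth 2.
Bags: B1 = {1, 2, 4}  B2 = {1, 3, 4}
Tree: B1–B2

Each bag holds 3 vertices, so the decomposition has width 2, which upper-bounds the treewidth. Conversely, {1, 2, 4} is a clique of size 3, and the vertices of any clique must share a bag in every tree decomposition; so some bag has ≥ 3 vertices and tw(G) ≥ 2. Combining the bounds, tw(G) = 2.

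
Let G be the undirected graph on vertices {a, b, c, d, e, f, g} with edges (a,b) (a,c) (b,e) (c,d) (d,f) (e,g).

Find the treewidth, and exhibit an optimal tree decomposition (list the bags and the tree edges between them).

Every bag has size at most 2, so the width is 2 − 1 = 1 and tw(G) ≤ 1. Since G has at least one edge (e.g. g–e), it is not an edgeless graph, so tw(G) ≥ 1. Therefore the treewidth is 1.

Treewidth 1.
Bags: B1 = {e, g}  B2 = {b, e}  B3 = {a, b}  B4 = {a, c}  B5 = {c, d}  B6 = {d, f}
Tree: B1–B2, B2–B3, B3–B4, B4–B5, B5–B6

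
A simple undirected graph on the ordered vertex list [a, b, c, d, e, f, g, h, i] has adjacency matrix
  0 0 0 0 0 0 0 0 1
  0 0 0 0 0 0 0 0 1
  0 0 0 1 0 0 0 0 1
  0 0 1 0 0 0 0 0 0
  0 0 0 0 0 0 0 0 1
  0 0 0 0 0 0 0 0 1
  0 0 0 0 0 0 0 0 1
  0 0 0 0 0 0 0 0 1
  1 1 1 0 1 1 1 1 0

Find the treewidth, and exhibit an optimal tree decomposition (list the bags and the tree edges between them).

Each bag holds 2 vertices, so the decomposition has width 1, which upper-bounds the treewidth. Since G has at least one edge (e.g. g–i), it is not an edgeless graph, so tw(G) ≥ 1. The upper and lower bounds meet at 1, so that is the treewidth.

Treewidth 1.
Bags: B1 = {g, i}  B2 = {e, i}  B3 = {b, i}  B4 = {c, i}  B5 = {h, i}  B6 = {c, d}  B7 = {a, i}  B8 = {f, i}
Tree: B1–B2, B2–B3, B3–B4, B3–B5, B4–B6, B1–B7, B3–B8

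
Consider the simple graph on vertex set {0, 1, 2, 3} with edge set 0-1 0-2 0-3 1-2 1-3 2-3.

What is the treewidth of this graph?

A width-3 tree decomposition is:
Bags: B1 = {0, 1, 2, 3}
Tree: (single bag)
With just one bag of size 4, the width is 4 − 1 = 3, so tw(G) ≤ 3. Conversely, {0, 1, 2, 3} is a clique of size 4, and the vertices of any clique must share a bag in every tree decomposition; so some bag has ≥ 4 vertices and tw(G) ≥ 3. Combining the bounds, tw(G) = 3.

3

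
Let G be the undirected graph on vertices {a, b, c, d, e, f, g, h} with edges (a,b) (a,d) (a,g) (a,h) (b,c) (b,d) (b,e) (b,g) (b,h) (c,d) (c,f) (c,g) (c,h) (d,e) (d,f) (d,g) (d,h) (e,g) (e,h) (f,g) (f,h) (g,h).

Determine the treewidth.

4

A width-4 tree decomposition is:
Bags: B1 = {b, d, e, g, h}  B2 = {b, c, d, g, h}  B3 = {c, d, f, g, h}  B4 = {a, b, d, g, h}
Tree: B1–B2, B2–B3, B2–B4
The largest bag has 5 vertices, giving width 4; this decomposition certifies tw(G) ≤ 4. On the other hand G contains the 5-clique {c, d, f, g, h}. A clique must lie in a single bag of any decomposition, so no decomposition can have width below 4. Therefore the treewidth is 4.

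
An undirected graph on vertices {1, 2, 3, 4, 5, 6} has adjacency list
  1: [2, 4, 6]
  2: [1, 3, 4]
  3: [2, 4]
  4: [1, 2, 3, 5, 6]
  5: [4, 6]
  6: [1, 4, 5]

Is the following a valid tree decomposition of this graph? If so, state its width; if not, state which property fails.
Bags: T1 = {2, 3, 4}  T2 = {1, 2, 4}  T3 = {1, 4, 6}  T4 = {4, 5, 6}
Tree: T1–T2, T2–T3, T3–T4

Every vertex of G appears in some bag (union = {1, 2, 3, 4, 5, 6}); every edge is covered by a bag; and for each vertex v the set of bags containing v is connected in the bag tree. The decomposition is therefore valid. The largest bag has 3 vertices, so the width is 2.

Yes; width 2.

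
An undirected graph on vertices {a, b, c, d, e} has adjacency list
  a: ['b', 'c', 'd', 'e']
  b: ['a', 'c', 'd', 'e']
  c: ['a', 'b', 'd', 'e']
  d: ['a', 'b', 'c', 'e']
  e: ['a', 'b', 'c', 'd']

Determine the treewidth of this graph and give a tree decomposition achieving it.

With just one bag of size 5, the width is 5 − 1 = 4, so tw(G) ≤ 4. For the lower bound, the 5 vertices {a, b, c, d, e} are pairwise adjacent, and any tree decomposition puts a clique entirely inside one bag — forcing width ≥ 4. Therefore the treewidth is 4.

Treewidth 4.
One such decomposition:
Bags: B1 = {a, b, c, d, e}
Tree: (single bag)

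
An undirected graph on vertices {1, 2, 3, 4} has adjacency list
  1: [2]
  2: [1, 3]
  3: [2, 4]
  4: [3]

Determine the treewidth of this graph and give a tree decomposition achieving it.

Each bag holds 2 vertices, so the decomposition has width 1, which upper-bounds the treewidth. Since G has at least one edge (e.g. 1–2), it is not an edgeless graph, so tw(G) ≥ 1. Hence tw(G) = 1 exactly.

Treewidth 1.
One optimal decomposition is:
Bags: B1 = {1, 2}  B2 = {2, 3}  B3 = {3, 4}
Tree: B1–B2, B2–B3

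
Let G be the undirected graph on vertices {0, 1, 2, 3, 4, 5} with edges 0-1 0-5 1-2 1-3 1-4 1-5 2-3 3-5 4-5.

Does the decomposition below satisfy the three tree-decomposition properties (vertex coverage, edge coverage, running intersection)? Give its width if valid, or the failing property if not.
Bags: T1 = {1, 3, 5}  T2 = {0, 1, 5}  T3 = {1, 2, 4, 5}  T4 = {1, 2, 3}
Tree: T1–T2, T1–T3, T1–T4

A tree decomposition must satisfy three properties: every vertex lies in some bag; for every edge, both endpoints lie together in some bag; and for every vertex, the bags containing it form a connected subtree. Here bags containing vertex 2 are not connected in the tree, so the decomposition is invalid.

No — bags containing vertex 2 are not connected in the tree.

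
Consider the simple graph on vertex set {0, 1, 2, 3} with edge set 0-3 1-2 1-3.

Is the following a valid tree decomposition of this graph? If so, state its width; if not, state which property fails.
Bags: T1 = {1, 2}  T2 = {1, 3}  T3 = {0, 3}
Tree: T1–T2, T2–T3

Yes; width 1.

Every vertex of G appears in some bag (union = {0, 1, 2, 3}); every edge is covered by a bag; and for each vertex v the set of bags containing v is connected in the bag tree. The decomposition is therefore valid. The largest bag has 2 vertices, so the width is 1.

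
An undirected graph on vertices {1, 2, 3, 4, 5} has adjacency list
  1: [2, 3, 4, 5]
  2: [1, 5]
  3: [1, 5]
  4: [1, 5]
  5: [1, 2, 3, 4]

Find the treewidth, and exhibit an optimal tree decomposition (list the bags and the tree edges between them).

Every bag has size at most 3, so the width is 3 − 1 = 2 and tw(G) ≤ 2. For the lower bound, the 3 vertices {1, 2, 5} are pairwise adjacent, and any tree decomposition puts a clique entirely inside one bag — forcing width ≥ 2. The upper and lower bounds meet at 2, so that is the treewidth.

Treewidth 2.
Bags: B1 = {1, 3, 5}  B2 = {1, 2, 5}  B3 = {1, 4, 5}
Tree: B1–B2, B2–B3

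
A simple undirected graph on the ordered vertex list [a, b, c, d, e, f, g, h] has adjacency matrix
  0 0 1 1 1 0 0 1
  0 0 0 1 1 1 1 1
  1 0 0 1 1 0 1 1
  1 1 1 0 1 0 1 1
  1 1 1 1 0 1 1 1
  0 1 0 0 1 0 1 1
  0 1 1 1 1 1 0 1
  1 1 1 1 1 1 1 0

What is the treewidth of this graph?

4

A width-4 tree decomposition is:
Bags: B1 = {c, d, e, g, h}  B2 = {b, d, e, g, h}  B3 = {a, c, d, e, h}  B4 = {b, e, f, g, h}
Tree: B1–B2, B1–B3, B2–B4
Every bag has size at most 5, so the width is 5 − 1 = 4 and tw(G) ≤ 4. Conversely, {c, d, e, g, h} is a clique of size 5, and the vertices of any clique must share a bag in every tree decomposition; so some bag has ≥ 5 vertices and tw(G) ≥ 4. The upper and lower bounds meet at 4, so that is the treewidth.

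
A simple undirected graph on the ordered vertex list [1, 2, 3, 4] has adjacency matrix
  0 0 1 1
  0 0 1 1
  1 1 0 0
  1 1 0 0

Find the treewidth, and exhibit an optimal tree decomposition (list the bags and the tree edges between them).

Every bag has size at most 3, so the width is 3 − 1 = 2 and tw(G) ≤ 2. For the lower bound, G contains the cycle 3–2–4–1–3, so G is not a forest; only forests have treewidth ≤ 1, hence tw(G) ≥ 2. Hence tw(G) = 2 exactly.

Treewidth 2.
Bags: B1 = {2, 3, 4}  B2 = {1, 3, 4}
Tree: B1–B2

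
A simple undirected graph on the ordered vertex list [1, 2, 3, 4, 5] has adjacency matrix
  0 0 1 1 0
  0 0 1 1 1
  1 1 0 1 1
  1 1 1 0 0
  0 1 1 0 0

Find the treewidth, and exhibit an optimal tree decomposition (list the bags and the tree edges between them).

Treewidth 2.
One optimal decomposition is:
Bags: B1 = {1, 3, 4}  B2 = {2, 3, 4}  B3 = {2, 3, 5}
Tree: B1–B2, B2–B3

The largest bag has 3 vertices, giving width 2; this decomposition certifies tw(G) ≤ 2. Conversely, {1, 3, 4} is a clique of size 3, and the vertices of any clique must share a bag in every tree decomposition; so some bag has ≥ 3 vertices and tw(G) ≥ 2. Therefore the treewidth is 2.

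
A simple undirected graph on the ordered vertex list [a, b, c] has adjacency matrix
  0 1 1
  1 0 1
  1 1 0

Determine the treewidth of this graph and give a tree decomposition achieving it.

Treewidth 2.
Bags: B1 = {a, b, c}
Tree: (single bag)

A single bag containing all 3 vertices is trivially a valid decomposition of width 2. For the lower bound, the 3 vertices {a, b, c} are pairwise adjacent, and any tree decomposition puts a clique entirely inside one bag — forcing width ≥ 2. Combining the bounds, tw(G) = 2.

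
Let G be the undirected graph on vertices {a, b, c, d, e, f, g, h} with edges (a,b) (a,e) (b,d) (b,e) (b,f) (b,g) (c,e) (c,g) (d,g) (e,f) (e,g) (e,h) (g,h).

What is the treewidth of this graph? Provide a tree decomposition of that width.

Each bag holds 3 vertices, so the decomposition has width 2, which upper-bounds the treewidth. For the lower bound, the 3 vertices {b, d, g} are pairwise adjacent, and any tree decomposition puts a clique entirely inside one bag — forcing width ≥ 2. Hence tw(G) = 2 exactly.

Treewidth 2.
Bags: B1 = {b, e, f}  B2 = {b, e, g}  B3 = {e, g, h}  B4 = {b, d, g}  B5 = {a, b, e}  B6 = {c, e, g}
Tree: B1–B2, B2–B3, B2–B4, B2–B5, B2–B6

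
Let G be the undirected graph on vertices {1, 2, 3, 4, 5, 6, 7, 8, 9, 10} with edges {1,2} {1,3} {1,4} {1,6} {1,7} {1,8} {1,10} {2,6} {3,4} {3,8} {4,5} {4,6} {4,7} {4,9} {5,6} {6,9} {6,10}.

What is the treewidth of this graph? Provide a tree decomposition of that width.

Each bag holds 3 vertices, so the decomposition has width 2, which upper-bounds the treewidth. On the other hand G contains the 3-clique {1, 3, 8}. A clique must lie in a single bag of any decomposition, so no decomposition can have width below 2. The upper and lower bounds meet at 2, so that is the treewidth.

Treewidth 2.
Bags: B1 = {1, 4, 6}  B2 = {1, 2, 6}  B3 = {1, 4, 7}  B4 = {1, 3, 4}  B5 = {4, 6, 9}  B6 = {1, 3, 8}  B7 = {1, 6, 10}  B8 = {4, 5, 6}
Tree: B1–B2, B1–B3, B1–B4, B1–B5, B4–B6, B2–B7, B1–B8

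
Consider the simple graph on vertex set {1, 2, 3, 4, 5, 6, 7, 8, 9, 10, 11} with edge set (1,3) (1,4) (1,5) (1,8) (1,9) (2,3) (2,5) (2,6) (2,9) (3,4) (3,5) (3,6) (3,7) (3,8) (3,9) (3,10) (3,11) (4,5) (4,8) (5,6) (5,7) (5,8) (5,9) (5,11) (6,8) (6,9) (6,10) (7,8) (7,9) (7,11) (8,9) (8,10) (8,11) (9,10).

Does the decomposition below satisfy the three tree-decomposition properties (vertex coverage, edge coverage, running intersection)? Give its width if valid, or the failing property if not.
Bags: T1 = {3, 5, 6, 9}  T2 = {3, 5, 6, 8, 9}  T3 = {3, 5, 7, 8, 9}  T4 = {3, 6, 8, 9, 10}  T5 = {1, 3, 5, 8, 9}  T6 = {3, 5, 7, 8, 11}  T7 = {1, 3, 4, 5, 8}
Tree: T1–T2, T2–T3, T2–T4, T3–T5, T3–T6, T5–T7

No — vertex 2 appears in no bag.

A tree decomposition must satisfy three properties: every vertex lies in some bag; for every edge, both endpoints lie together in some bag; and for every vertex, the bags containing it form a connected subtree. Here vertex 2 appears in no bag, so the decomposition is invalid.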